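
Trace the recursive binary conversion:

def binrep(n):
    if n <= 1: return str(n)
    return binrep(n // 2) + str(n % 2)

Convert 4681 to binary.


binrep(4681) = binrep(2340) + '1'
binrep(2340) = binrep(1170) + '0'
binrep(1170) = binrep(585) + '0'
binrep(585) = binrep(292) + '1'
binrep(292) = binrep(146) + '0'
binrep(146) = binrep(73) + '0'
binrep(73) = binrep(36) + '1'
binrep(36) = binrep(18) + '0'
binrep(18) = binrep(9) + '0'
binrep(9) = binrep(4) + '1'
binrep(4) = binrep(2) + '0'
binrep(2) = binrep(1) + '0'
binrep(1) = '1'  (base case)
Concatenating: '1' + '0' + '0' + '1' + '0' + '0' + '1' + '0' + '0' + '1' + '0' + '0' + '1' = '1001001001001'

1001001001001


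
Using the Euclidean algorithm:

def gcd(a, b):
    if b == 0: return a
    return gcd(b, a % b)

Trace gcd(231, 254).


gcd(231, 254) = gcd(254, 231)
gcd(254, 231) = gcd(231, 23)
gcd(231, 23) = gcd(23, 1)
gcd(23, 1) = gcd(1, 0)
gcd(1, 0) = 1  (base case)

1


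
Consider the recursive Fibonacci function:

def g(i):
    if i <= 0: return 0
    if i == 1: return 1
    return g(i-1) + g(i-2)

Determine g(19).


Computing g(19) bottom-up:
g(0) = 0
g(1) = 1
g(2) = g(1) + g(0) = 1 + 0 = 1
g(3) = g(2) + g(1) = 1 + 1 = 2
g(4) = g(3) + g(2) = 2 + 1 = 3
g(5) = g(4) + g(3) = 3 + 2 = 5
g(6) = g(5) + g(4) = 5 + 3 = 8
g(7) = g(6) + g(5) = 8 + 5 = 13
g(8) = g(7) + g(6) = 13 + 8 = 21
g(9) = g(8) + g(7) = 21 + 13 = 34
g(10) = g(9) + g(8) = 34 + 21 = 55
g(11) = g(10) + g(9) = 55 + 34 = 89
g(12) = g(11) + g(10) = 89 + 55 = 144
g(13) = g(12) + g(11) = 144 + 89 = 233
g(14) = g(13) + g(12) = 233 + 144 = 377
g(15) = g(14) + g(13) = 377 + 233 = 610
g(16) = g(15) + g(14) = 610 + 377 = 987
g(17) = g(16) + g(15) = 987 + 610 = 1597
g(18) = g(17) + g(16) = 1597 + 987 = 2584
g(19) = g(18) + g(17) = 2584 + 1597 = 4181

4181


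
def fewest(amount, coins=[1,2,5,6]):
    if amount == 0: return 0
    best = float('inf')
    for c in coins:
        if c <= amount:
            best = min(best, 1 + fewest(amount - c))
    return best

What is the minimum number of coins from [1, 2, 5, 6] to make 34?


Building up with DP:
fewest(0) = 0
fewest(1) = min(1+fewest(0)=1+0=1) = 1
fewest(2) = min(1+fewest(1)=1+1=2, 1+fewest(0)=1+0=1) = 1
fewest(3) = min(1+fewest(2)=1+1=2, 1+fewest(1)=1+1=2) = 2
fewest(4) = min(1+fewest(3)=1+2=3, 1+fewest(2)=1+1=2) = 2
fewest(5) = min(1+fewest(4)=1+2=3, 1+fewest(3)=1+2=3, 1+fewest(0)=1+0=1) = 1
fewest(6) = min(1+fewest(5)=1+1=2, 1+fewest(4)=1+2=3, 1+fewest(1)=1+1=2, 1+fewest(0)=1+0=1) = 1
fewest(7) = min(1+fewest(6)=1+1=2, 1+fewest(5)=1+1=2, 1+fewest(2)=1+1=2, 1+fewest(1)=1+1=2) = 2
fewest(8) = min(1+fewest(7)=1+2=3, 1+fewest(6)=1+1=2, 1+fewest(3)=1+2=3, 1+fewest(2)=1+1=2) = 2
fewest(9) = min(1+fewest(8)=1+2=3, 1+fewest(7)=1+2=3, 1+fewest(4)=1+2=3, 1+fewest(3)=1+2=3) = 3
fewest(10) = min(1+fewest(9)=1+3=4, 1+fewest(8)=1+2=3, 1+fewest(5)=1+1=2, 1+fewest(4)=1+2=3) = 2
fewest(11) = min(1+fewest(10)=1+2=3, 1+fewest(9)=1+3=4, 1+fewest(6)=1+1=2, 1+fewest(5)=1+1=2) = 2
fewest(12) = min(1+fewest(11)=1+2=3, 1+fewest(10)=1+2=3, 1+fewest(7)=1+2=3, 1+fewest(6)=1+1=2) = 2
fewest(13) = min(1+fewest(12)=1+2=3, 1+fewest(11)=1+2=3, 1+fewest(8)=1+2=3, 1+fewest(7)=1+2=3) = 3
fewest(14) = min(1+fewest(13)=1+3=4, 1+fewest(12)=1+2=3, 1+fewest(9)=1+3=4, 1+fewest(8)=1+2=3) = 3
fewest(15) = min(1+fewest(14)=1+3=4, 1+fewest(13)=1+3=4, 1+fewest(10)=1+2=3, 1+fewest(9)=1+3=4) = 3
fewest(16) = min(1+fewest(15)=1+3=4, 1+fewest(14)=1+3=4, 1+fewest(11)=1+2=3, 1+fewest(10)=1+2=3) = 3
fewest(17) = min(1+fewest(16)=1+3=4, 1+fewest(15)=1+3=4, 1+fewest(12)=1+2=3, 1+fewest(11)=1+2=3) = 3
fewest(18) = min(1+fewest(17)=1+3=4, 1+fewest(16)=1+3=4, 1+fewest(13)=1+3=4, 1+fewest(12)=1+2=3) = 3
fewest(19) = min(1+fewest(18)=1+3=4, 1+fewest(17)=1+3=4, 1+fewest(14)=1+3=4, 1+fewest(13)=1+3=4) = 4
fewest(20) = min(1+fewest(19)=1+4=5, 1+fewest(18)=1+3=4, 1+fewest(15)=1+3=4, 1+fewest(14)=1+3=4) = 4
fewest(21) = min(1+fewest(20)=1+4=5, 1+fewest(19)=1+4=5, 1+fewest(16)=1+3=4, 1+fewest(15)=1+3=4) = 4
fewest(22) = min(1+fewest(21)=1+4=5, 1+fewest(20)=1+4=5, 1+fewest(17)=1+3=4, 1+fewest(16)=1+3=4) = 4
fewest(23) = min(1+fewest(22)=1+4=5, 1+fewest(21)=1+4=5, 1+fewest(18)=1+3=4, 1+fewest(17)=1+3=4) = 4
fewest(24) = min(1+fewest(23)=1+4=5, 1+fewest(22)=1+4=5, 1+fewest(19)=1+4=5, 1+fewest(18)=1+3=4) = 4
fewest(25) = min(1+fewest(24)=1+4=5, 1+fewest(23)=1+4=5, 1+fewest(20)=1+4=5, 1+fewest(19)=1+4=5) = 5
fewest(26) = min(1+fewest(25)=1+5=6, 1+fewest(24)=1+4=5, 1+fewest(21)=1+4=5, 1+fewest(20)=1+4=5) = 5
fewest(27) = min(1+fewest(26)=1+5=6, 1+fewest(25)=1+5=6, 1+fewest(22)=1+4=5, 1+fewest(21)=1+4=5) = 5
fewest(28) = min(1+fewest(27)=1+5=6, 1+fewest(26)=1+5=6, 1+fewest(23)=1+4=5, 1+fewest(22)=1+4=5) = 5
fewest(29) = min(1+fewest(28)=1+5=6, 1+fewest(27)=1+5=6, 1+fewest(24)=1+4=5, 1+fewest(23)=1+4=5) = 5
fewest(30) = min(1+fewest(29)=1+5=6, 1+fewest(28)=1+5=6, 1+fewest(25)=1+5=6, 1+fewest(24)=1+4=5) = 5
fewest(31) = min(1+fewest(30)=1+5=6, 1+fewest(29)=1+5=6, 1+fewest(26)=1+5=6, 1+fewest(25)=1+5=6) = 6
fewest(32) = min(1+fewest(31)=1+6=7, 1+fewest(30)=1+5=6, 1+fewest(27)=1+5=6, 1+fewest(26)=1+5=6) = 6
fewest(33) = min(1+fewest(32)=1+6=7, 1+fewest(31)=1+6=7, 1+fewest(28)=1+5=6, 1+fewest(27)=1+5=6) = 6
fewest(34) = min(1+fewest(33)=1+6=7, 1+fewest(32)=1+6=7, 1+fewest(29)=1+5=6, 1+fewest(28)=1+5=6) = 6

6


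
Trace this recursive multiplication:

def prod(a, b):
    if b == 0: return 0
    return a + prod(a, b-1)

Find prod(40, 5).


prod(40, 5) = 40 + prod(40, 4)
prod(40, 4) = 40 + prod(40, 3)
prod(40, 3) = 40 + prod(40, 2)
prod(40, 2) = 40 + prod(40, 1)
prod(40, 1) = 40 + prod(40, 0)
prod(40, 0) = 0  (base case)
Total: 40 + 40 + 40 + 40 + 40 + 0 = 200

200


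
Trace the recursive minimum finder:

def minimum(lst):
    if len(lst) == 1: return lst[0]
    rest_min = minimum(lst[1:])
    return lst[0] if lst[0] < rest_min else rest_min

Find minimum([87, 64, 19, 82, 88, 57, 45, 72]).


minimum([87, 64, 19, 82, 88, 57, 45, 72]): compare 87 with minimum([64, 19, 82, 88, 57, 45, 72])
minimum([64, 19, 82, 88, 57, 45, 72]): compare 64 with minimum([19, 82, 88, 57, 45, 72])
minimum([19, 82, 88, 57, 45, 72]): compare 19 with minimum([82, 88, 57, 45, 72])
minimum([82, 88, 57, 45, 72]): compare 82 with minimum([88, 57, 45, 72])
minimum([88, 57, 45, 72]): compare 88 with minimum([57, 45, 72])
minimum([57, 45, 72]): compare 57 with minimum([45, 72])
minimum([45, 72]): compare 45 with minimum([72])
minimum([72]) = 72  (base case)
Compare 45 with 72 -> 45
Compare 57 with 45 -> 45
Compare 88 with 45 -> 45
Compare 82 with 45 -> 45
Compare 19 with 45 -> 19
Compare 64 with 19 -> 19
Compare 87 with 19 -> 19

19


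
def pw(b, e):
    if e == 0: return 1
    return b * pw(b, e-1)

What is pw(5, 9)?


pw(5, 9)
= 5 * pw(5, 8)
= 5 * 5 * pw(5, 7)
= 5 * 5 * 5 * pw(5, 6)
= 5 * 5 * 5 * 5 * pw(5, 5)
= 5 * 5 * 5 * 5 * 5 * pw(5, 4)
= 5 * 5 * 5 * 5 * 5 * 5 * pw(5, 3)
= 5 * 5 * 5 * 5 * 5 * 5 * 5 * pw(5, 2)
= 5 * 5 * 5 * 5 * 5 * 5 * 5 * 5 * pw(5, 1)
= 5 * 5 * 5 * 5 * 5 * 5 * 5 * 5 * 5 * pw(5, 0)
= 5 * 5 * 5 * 5 * 5 * 5 * 5 * 5 * 5 * 1
= 1953125

1953125


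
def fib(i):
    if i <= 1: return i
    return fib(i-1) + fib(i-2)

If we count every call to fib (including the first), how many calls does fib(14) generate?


Let C(n) = total calls for fib(n)
C(0) = 1, C(1) = 1
C(2) = 1 + C(1) + C(0) = 1 + 1 + 1 = 3
C(3) = 1 + C(2) + C(1) = 1 + 3 + 1 = 5
C(4) = 1 + C(3) + C(2) = 1 + 5 + 3 = 9
C(5) = 1 + C(4) + C(3) = 1 + 9 + 5 = 15
C(6) = 1 + C(5) + C(4) = 1 + 15 + 9 = 25
C(7) = 1 + C(6) + C(5) = 1 + 25 + 15 = 41
C(8) = 1 + C(7) + C(6) = 1 + 41 + 25 = 67
C(9) = 1 + C(8) + C(7) = 1 + 67 + 41 = 109
C(10) = 1 + C(9) + C(8) = 1 + 109 + 67 = 177
C(11) = 1 + C(10) + C(9) = 1 + 177 + 109 = 287
C(12) = 1 + C(11) + C(10) = 1 + 287 + 177 = 465
C(13) = 1 + C(12) + C(11) = 1 + 465 + 287 = 753
C(14) = 1 + C(13) + C(12) = 1 + 753 + 465 = 1219

1219


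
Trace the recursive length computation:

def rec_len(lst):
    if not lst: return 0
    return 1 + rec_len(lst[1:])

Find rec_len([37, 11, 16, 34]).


rec_len([37, 11, 16, 34]) = 1 + rec_len([11, 16, 34])
rec_len([11, 16, 34]) = 1 + rec_len([16, 34])
rec_len([16, 34]) = 1 + rec_len([34])
rec_len([34]) = 1 + rec_len([])
rec_len([]) = 0  (base case)
Unwinding: 1 + 1 + 1 + 1 + 0 = 4

4


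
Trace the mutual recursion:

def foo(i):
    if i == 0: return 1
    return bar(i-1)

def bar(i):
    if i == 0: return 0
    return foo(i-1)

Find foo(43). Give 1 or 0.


foo(43) = bar(42)
bar(42) = foo(41)
foo(41) = bar(40)
bar(40) = foo(39)
foo(39) = bar(38)
bar(38) = foo(37)
foo(37) = bar(36)
bar(36) = foo(35)
foo(35) = bar(34)
bar(34) = foo(33)
foo(33) = bar(32)
bar(32) = foo(31)
foo(31) = bar(30)
bar(30) = foo(29)
foo(29) = bar(28)
bar(28) = foo(27)
foo(27) = bar(26)
bar(26) = foo(25)
foo(25) = bar(24)
bar(24) = foo(23)
foo(23) = bar(22)
bar(22) = foo(21)
foo(21) = bar(20)
bar(20) = foo(19)
foo(19) = bar(18)
bar(18) = foo(17)
foo(17) = bar(16)
bar(16) = foo(15)
foo(15) = bar(14)
bar(14) = foo(13)
foo(13) = bar(12)
bar(12) = foo(11)
foo(11) = bar(10)
bar(10) = foo(9)
foo(9) = bar(8)
bar(8) = foo(7)
foo(7) = bar(6)
bar(6) = foo(5)
foo(5) = bar(4)
bar(4) = foo(3)
foo(3) = bar(2)
bar(2) = foo(1)
foo(1) = bar(0)
bar(0) = 0  (base case)
Result: 0

0


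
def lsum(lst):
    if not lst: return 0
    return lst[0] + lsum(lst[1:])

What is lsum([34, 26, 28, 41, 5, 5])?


lsum([34, 26, 28, 41, 5, 5]) = 34 + lsum([26, 28, 41, 5, 5])
lsum([26, 28, 41, 5, 5]) = 26 + lsum([28, 41, 5, 5])
lsum([28, 41, 5, 5]) = 28 + lsum([41, 5, 5])
lsum([41, 5, 5]) = 41 + lsum([5, 5])
lsum([5, 5]) = 5 + lsum([5])
lsum([5]) = 5 + lsum([])
lsum([]) = 0  (base case)
Total: 34 + 26 + 28 + 41 + 5 + 5 + 0 = 139

139


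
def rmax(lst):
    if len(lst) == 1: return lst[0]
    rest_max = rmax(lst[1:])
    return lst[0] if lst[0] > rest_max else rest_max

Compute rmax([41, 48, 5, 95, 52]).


rmax([41, 48, 5, 95, 52]): compare 41 with rmax([48, 5, 95, 52])
rmax([48, 5, 95, 52]): compare 48 with rmax([5, 95, 52])
rmax([5, 95, 52]): compare 5 with rmax([95, 52])
rmax([95, 52]): compare 95 with rmax([52])
rmax([52]) = 52  (base case)
Compare 95 with 52 -> 95
Compare 5 with 95 -> 95
Compare 48 with 95 -> 95
Compare 41 with 95 -> 95

95


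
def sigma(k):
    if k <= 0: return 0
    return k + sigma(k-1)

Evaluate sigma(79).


sigma(79)
= 79 + 78 + 77 + 76 + 75 + 74 + 73 + 72 + 71 + 70 + 69 + 68 + 67 + 66 + 65 + 64 + 63 + 62 + 61 + 60 + 59 + 58 + 57 + 56 + 55 + 54 + 53 + 52 + 51 + 50 + 49 + 48 + 47 + 46 + 45 + 44 + 43 + 42 + 41 + 40 + 39 + 38 + 37 + 36 + 35 + 34 + 33 + 32 + 31 + 30 + 29 + 28 + 27 + 26 + 25 + 24 + 23 + 22 + 21 + 20 + 19 + 18 + 17 + 16 + 15 + 14 + 13 + 12 + 11 + 10 + 9 + 8 + 7 + 6 + 5 + 4 + 3 + 2 + 1 + sigma(0)
= 79 + 78 + 77 + 76 + 75 + 74 + 73 + 72 + 71 + 70 + 69 + 68 + 67 + 66 + 65 + 64 + 63 + 62 + 61 + 60 + 59 + 58 + 57 + 56 + 55 + 54 + 53 + 52 + 51 + 50 + 49 + 48 + 47 + 46 + 45 + 44 + 43 + 42 + 41 + 40 + 39 + 38 + 37 + 36 + 35 + 34 + 33 + 32 + 31 + 30 + 29 + 28 + 27 + 26 + 25 + 24 + 23 + 22 + 21 + 20 + 19 + 18 + 17 + 16 + 15 + 14 + 13 + 12 + 11 + 10 + 9 + 8 + 7 + 6 + 5 + 4 + 3 + 2 + 1 + 0
= 3160

3160


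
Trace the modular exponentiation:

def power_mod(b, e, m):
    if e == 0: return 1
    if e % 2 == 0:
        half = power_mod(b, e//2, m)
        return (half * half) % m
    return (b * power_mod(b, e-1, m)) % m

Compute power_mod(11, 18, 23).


power_mod(11, 18, 23): e is even, compute power_mod(11, 9, 23)
  power_mod(11, 9, 23): e is odd, compute power_mod(11, 8, 23)
    power_mod(11, 8, 23): e is even, compute power_mod(11, 4, 23)
      power_mod(11, 4, 23): e is even, compute power_mod(11, 2, 23)
        power_mod(11, 2, 23): e is even, compute power_mod(11, 1, 23)
          power_mod(11, 1, 23): e is odd, compute power_mod(11, 0, 23)
          power_mod(11, 0, 23) = 1
          (11 * 1) % 23 = 11
        half=11, (11*11) % 23 = 6
      half=6, (6*6) % 23 = 13
    half=13, (13*13) % 23 = 8
  (11 * 8) % 23 = 19
half=19, (19*19) % 23 = 16

16


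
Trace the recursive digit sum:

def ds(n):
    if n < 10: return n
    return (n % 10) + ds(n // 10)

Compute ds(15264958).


ds(15264958) = 8 + ds(1526495)
ds(1526495) = 5 + ds(152649)
ds(152649) = 9 + ds(15264)
ds(15264) = 4 + ds(1526)
ds(1526) = 6 + ds(152)
ds(152) = 2 + ds(15)
ds(15) = 5 + ds(1)
ds(1) = 1  (base case)
Total: 8 + 5 + 9 + 4 + 6 + 2 + 5 + 1 = 40

40


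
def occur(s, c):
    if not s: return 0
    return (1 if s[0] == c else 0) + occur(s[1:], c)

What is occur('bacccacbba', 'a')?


s[0]='b' != 'a' -> 0
s[0]='a' == 'a' -> 1
s[0]='c' != 'a' -> 0
s[0]='c' != 'a' -> 0
s[0]='c' != 'a' -> 0
s[0]='a' == 'a' -> 1
s[0]='c' != 'a' -> 0
s[0]='b' != 'a' -> 0
s[0]='b' != 'a' -> 0
s[0]='a' == 'a' -> 1
Sum: 0 + 1 + 0 + 0 + 0 + 1 + 0 + 0 + 0 + 1 = 3

3


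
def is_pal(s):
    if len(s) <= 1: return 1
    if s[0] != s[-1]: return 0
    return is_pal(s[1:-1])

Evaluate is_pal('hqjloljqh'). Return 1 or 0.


is_pal('hqjloljqh'): s[0]='h' == s[-1]='h' -> check is_pal('qjloljq')
is_pal('qjloljq'): s[0]='q' == s[-1]='q' -> check is_pal('jlolj')
is_pal('jlolj'): s[0]='j' == s[-1]='j' -> check is_pal('lol')
is_pal('lol'): s[0]='l' == s[-1]='l' -> check is_pal('o')
is_pal('o'): len <= 1 -> return 1  (base case)
Result: 1 (palindrome)

1


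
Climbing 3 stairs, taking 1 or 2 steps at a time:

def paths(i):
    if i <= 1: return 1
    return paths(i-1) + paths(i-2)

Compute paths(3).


Building up from base cases:
paths(0) = 1
paths(1) = 1
paths(2) = paths(1) + paths(0) = 1 + 1 = 2
paths(3) = paths(2) + paths(1) = 2 + 1 = 3

3


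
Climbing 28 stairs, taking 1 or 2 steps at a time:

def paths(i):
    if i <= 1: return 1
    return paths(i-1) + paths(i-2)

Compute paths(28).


Building up from base cases:
paths(0) = 1
paths(1) = 1
paths(2) = paths(1) + paths(0) = 1 + 1 = 2
paths(3) = paths(2) + paths(1) = 2 + 1 = 3
paths(4) = paths(3) + paths(2) = 3 + 2 = 5
paths(5) = paths(4) + paths(3) = 5 + 3 = 8
paths(6) = paths(5) + paths(4) = 8 + 5 = 13
paths(7) = paths(6) + paths(5) = 13 + 8 = 21
paths(8) = paths(7) + paths(6) = 21 + 13 = 34
paths(9) = paths(8) + paths(7) = 34 + 21 = 55
paths(10) = paths(9) + paths(8) = 55 + 34 = 89
paths(11) = paths(10) + paths(9) = 89 + 55 = 144
paths(12) = paths(11) + paths(10) = 144 + 89 = 233
paths(13) = paths(12) + paths(11) = 233 + 144 = 377
paths(14) = paths(13) + paths(12) = 377 + 233 = 610
paths(15) = paths(14) + paths(13) = 610 + 377 = 987
paths(16) = paths(15) + paths(14) = 987 + 610 = 1597
paths(17) = paths(16) + paths(15) = 1597 + 987 = 2584
paths(18) = paths(17) + paths(16) = 2584 + 1597 = 4181
paths(19) = paths(18) + paths(17) = 4181 + 2584 = 6765
paths(20) = paths(19) + paths(18) = 6765 + 4181 = 10946
paths(21) = paths(20) + paths(19) = 10946 + 6765 = 17711
paths(22) = paths(21) + paths(20) = 17711 + 10946 = 28657
paths(23) = paths(22) + paths(21) = 28657 + 17711 = 46368
paths(24) = paths(23) + paths(22) = 46368 + 28657 = 75025
paths(25) = paths(24) + paths(23) = 75025 + 46368 = 121393
paths(26) = paths(25) + paths(24) = 121393 + 75025 = 196418
paths(27) = paths(26) + paths(25) = 196418 + 121393 = 317811
paths(28) = paths(27) + paths(26) = 317811 + 196418 = 514229

514229


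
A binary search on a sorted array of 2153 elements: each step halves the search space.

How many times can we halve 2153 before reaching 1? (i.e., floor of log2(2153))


2153 / 2 = 1076
1076 / 2 = 538
538 / 2 = 269
269 / 2 = 134
134 / 2 = 67
67 / 2 = 33
33 / 2 = 16
16 / 2 = 8
8 / 2 = 4
4 / 2 = 2
2 / 2 = 1
Reached 1 after 11 halvings

11


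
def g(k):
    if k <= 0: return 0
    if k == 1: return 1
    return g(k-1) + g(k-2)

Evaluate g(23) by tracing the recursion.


Computing g(23) bottom-up:
g(0) = 0
g(1) = 1
g(2) = g(1) + g(0) = 1 + 0 = 1
g(3) = g(2) + g(1) = 1 + 1 = 2
g(4) = g(3) + g(2) = 2 + 1 = 3
g(5) = g(4) + g(3) = 3 + 2 = 5
g(6) = g(5) + g(4) = 5 + 3 = 8
g(7) = g(6) + g(5) = 8 + 5 = 13
g(8) = g(7) + g(6) = 13 + 8 = 21
g(9) = g(8) + g(7) = 21 + 13 = 34
g(10) = g(9) + g(8) = 34 + 21 = 55
g(11) = g(10) + g(9) = 55 + 34 = 89
g(12) = g(11) + g(10) = 89 + 55 = 144
g(13) = g(12) + g(11) = 144 + 89 = 233
g(14) = g(13) + g(12) = 233 + 144 = 377
g(15) = g(14) + g(13) = 377 + 233 = 610
g(16) = g(15) + g(14) = 610 + 377 = 987
g(17) = g(16) + g(15) = 987 + 610 = 1597
g(18) = g(17) + g(16) = 1597 + 987 = 2584
g(19) = g(18) + g(17) = 2584 + 1597 = 4181
g(20) = g(19) + g(18) = 4181 + 2584 = 6765
g(21) = g(20) + g(19) = 6765 + 4181 = 10946
g(22) = g(21) + g(20) = 10946 + 6765 = 17711
g(23) = g(22) + g(21) = 17711 + 10946 = 28657

28657


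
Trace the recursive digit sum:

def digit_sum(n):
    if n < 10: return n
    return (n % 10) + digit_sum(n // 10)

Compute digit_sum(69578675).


digit_sum(69578675) = 5 + digit_sum(6957867)
digit_sum(6957867) = 7 + digit_sum(695786)
digit_sum(695786) = 6 + digit_sum(69578)
digit_sum(69578) = 8 + digit_sum(6957)
digit_sum(6957) = 7 + digit_sum(695)
digit_sum(695) = 5 + digit_sum(69)
digit_sum(69) = 9 + digit_sum(6)
digit_sum(6) = 6  (base case)
Total: 5 + 7 + 6 + 8 + 7 + 5 + 9 + 6 = 53

53


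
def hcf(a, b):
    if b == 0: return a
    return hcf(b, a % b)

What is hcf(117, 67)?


hcf(117, 67) = hcf(67, 50)
hcf(67, 50) = hcf(50, 17)
hcf(50, 17) = hcf(17, 16)
hcf(17, 16) = hcf(16, 1)
hcf(16, 1) = hcf(1, 0)
hcf(1, 0) = 1  (base case)

1


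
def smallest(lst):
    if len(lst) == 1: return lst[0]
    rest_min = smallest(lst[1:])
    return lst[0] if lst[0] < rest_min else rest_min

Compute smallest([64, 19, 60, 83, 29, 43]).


smallest([64, 19, 60, 83, 29, 43]): compare 64 with smallest([19, 60, 83, 29, 43])
smallest([19, 60, 83, 29, 43]): compare 19 with smallest([60, 83, 29, 43])
smallest([60, 83, 29, 43]): compare 60 with smallest([83, 29, 43])
smallest([83, 29, 43]): compare 83 with smallest([29, 43])
smallest([29, 43]): compare 29 with smallest([43])
smallest([43]) = 43  (base case)
Compare 29 with 43 -> 29
Compare 83 with 29 -> 29
Compare 60 with 29 -> 29
Compare 19 with 29 -> 19
Compare 64 with 19 -> 19

19


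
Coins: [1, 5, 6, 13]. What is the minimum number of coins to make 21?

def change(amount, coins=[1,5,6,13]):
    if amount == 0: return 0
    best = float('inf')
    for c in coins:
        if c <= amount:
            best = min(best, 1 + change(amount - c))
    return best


Building up with DP:
change(0) = 0
change(1) = min(1+change(0)=1+0=1) = 1
change(2) = min(1+change(1)=1+1=2) = 2
change(3) = min(1+change(2)=1+2=3) = 3
change(4) = min(1+change(3)=1+3=4) = 4
change(5) = min(1+change(4)=1+4=5, 1+change(0)=1+0=1) = 1
change(6) = min(1+change(5)=1+1=2, 1+change(1)=1+1=2, 1+change(0)=1+0=1) = 1
change(7) = min(1+change(6)=1+1=2, 1+change(2)=1+2=3, 1+change(1)=1+1=2) = 2
change(8) = min(1+change(7)=1+2=3, 1+change(3)=1+3=4, 1+change(2)=1+2=3) = 3
change(9) = min(1+change(8)=1+3=4, 1+change(4)=1+4=5, 1+change(3)=1+3=4) = 4
change(10) = min(1+change(9)=1+4=5, 1+change(5)=1+1=2, 1+change(4)=1+4=5) = 2
change(11) = min(1+change(10)=1+2=3, 1+change(6)=1+1=2, 1+change(5)=1+1=2) = 2
change(12) = min(1+change(11)=1+2=3, 1+change(7)=1+2=3, 1+change(6)=1+1=2) = 2
change(13) = min(1+change(12)=1+2=3, 1+change(8)=1+3=4, 1+change(7)=1+2=3, 1+change(0)=1+0=1) = 1
change(14) = min(1+change(13)=1+1=2, 1+change(9)=1+4=5, 1+change(8)=1+3=4, 1+change(1)=1+1=2) = 2
change(15) = min(1+change(14)=1+2=3, 1+change(10)=1+2=3, 1+change(9)=1+4=5, 1+change(2)=1+2=3) = 3
change(16) = min(1+change(15)=1+3=4, 1+change(11)=1+2=3, 1+change(10)=1+2=3, 1+change(3)=1+3=4) = 3
change(17) = min(1+change(16)=1+3=4, 1+change(12)=1+2=3, 1+change(11)=1+2=3, 1+change(4)=1+4=5) = 3
change(18) = min(1+change(17)=1+3=4, 1+change(13)=1+1=2, 1+change(12)=1+2=3, 1+change(5)=1+1=2) = 2
change(19) = min(1+change(18)=1+2=3, 1+change(14)=1+2=3, 1+change(13)=1+1=2, 1+change(6)=1+1=2) = 2
change(20) = min(1+change(19)=1+2=3, 1+change(15)=1+3=4, 1+change(14)=1+2=3, 1+change(7)=1+2=3) = 3
change(21) = min(1+change(20)=1+3=4, 1+change(16)=1+3=4, 1+change(15)=1+3=4, 1+change(8)=1+3=4) = 4

4


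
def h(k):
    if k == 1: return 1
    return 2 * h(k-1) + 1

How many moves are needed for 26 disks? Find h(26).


h(26) = 2 * h(25) + 1
h(25) = 2 * h(24) + 1
h(24) = 2 * h(23) + 1
h(23) = 2 * h(22) + 1
h(22) = 2 * h(21) + 1
h(21) = 2 * h(20) + 1
h(20) = 2 * h(19) + 1
h(19) = 2 * h(18) + 1
h(18) = 2 * h(17) + 1
h(17) = 2 * h(16) + 1
h(16) = 2 * h(15) + 1
h(15) = 2 * h(14) + 1
h(14) = 2 * h(13) + 1
h(13) = 2 * h(12) + 1
h(12) = 2 * h(11) + 1
h(11) = 2 * h(10) + 1
h(10) = 2 * h(9) + 1
h(9) = 2 * h(8) + 1
h(8) = 2 * h(7) + 1
h(7) = 2 * h(6) + 1
h(6) = 2 * h(5) + 1
h(5) = 2 * h(4) + 1
h(4) = 2 * h(3) + 1
h(3) = 2 * h(2) + 1
h(2) = 2 * h(1) + 1
h(1) = 1  (base case)
h(2) = 2 * 1 + 1 = 3
h(3) = 2 * 3 + 1 = 7
h(4) = 2 * 7 + 1 = 15
h(5) = 2 * 15 + 1 = 31
h(6) = 2 * 31 + 1 = 63
h(7) = 2 * 63 + 1 = 127
h(8) = 2 * 127 + 1 = 255
h(9) = 2 * 255 + 1 = 511
h(10) = 2 * 511 + 1 = 1023
h(11) = 2 * 1023 + 1 = 2047
h(12) = 2 * 2047 + 1 = 4095
h(13) = 2 * 4095 + 1 = 8191
h(14) = 2 * 8191 + 1 = 16383
h(15) = 2 * 16383 + 1 = 32767
h(16) = 2 * 32767 + 1 = 65535
h(17) = 2 * 65535 + 1 = 131071
h(18) = 2 * 131071 + 1 = 262143
h(19) = 2 * 262143 + 1 = 524287
h(20) = 2 * 524287 + 1 = 1048575
h(21) = 2 * 1048575 + 1 = 2097151
h(22) = 2 * 2097151 + 1 = 4194303
h(23) = 2 * 4194303 + 1 = 8388607
h(24) = 2 * 8388607 + 1 = 16777215
h(25) = 2 * 16777215 + 1 = 33554431
h(26) = 2 * 33554431 + 1 = 67108863

67108863


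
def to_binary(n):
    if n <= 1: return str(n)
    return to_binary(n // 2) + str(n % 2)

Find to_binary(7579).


to_binary(7579) = to_binary(3789) + '1'
to_binary(3789) = to_binary(1894) + '1'
to_binary(1894) = to_binary(947) + '0'
to_binary(947) = to_binary(473) + '1'
to_binary(473) = to_binary(236) + '1'
to_binary(236) = to_binary(118) + '0'
to_binary(118) = to_binary(59) + '0'
to_binary(59) = to_binary(29) + '1'
to_binary(29) = to_binary(14) + '1'
to_binary(14) = to_binary(7) + '0'
to_binary(7) = to_binary(3) + '1'
to_binary(3) = to_binary(1) + '1'
to_binary(1) = '1'  (base case)
Concatenating: '1' + '1' + '1' + '0' + '1' + '1' + '0' + '0' + '1' + '1' + '0' + '1' + '1' = '1110110011011'

1110110011011


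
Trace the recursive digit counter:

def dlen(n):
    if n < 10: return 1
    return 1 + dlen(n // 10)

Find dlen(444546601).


dlen(444546601) = 1 + dlen(44454660)
dlen(44454660) = 1 + dlen(4445466)
dlen(4445466) = 1 + dlen(444546)
dlen(444546) = 1 + dlen(44454)
dlen(44454) = 1 + dlen(4445)
dlen(4445) = 1 + dlen(444)
dlen(444) = 1 + dlen(44)
dlen(44) = 1 + dlen(4)
dlen(4) = 1  (base case: 4 < 10)
Unwinding: 1 + 1 + 1 + 1 + 1 + 1 + 1 + 1 + 1 = 9

9


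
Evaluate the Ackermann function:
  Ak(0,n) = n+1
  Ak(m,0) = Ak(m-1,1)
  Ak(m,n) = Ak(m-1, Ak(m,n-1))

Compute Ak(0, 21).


Ak(0, 21) = 22
Result: Ak(0, 21) = 22

22


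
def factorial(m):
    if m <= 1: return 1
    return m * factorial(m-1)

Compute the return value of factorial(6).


factorial(6)
= 6 * factorial(5)
= 6 * 5 * factorial(4)
= 6 * 5 * 4 * factorial(3)
= 6 * 5 * 4 * 3 * factorial(2)
= 6 * 5 * 4 * 3 * 2 * factorial(1)
= 6 * 5 * 4 * 3 * 2 * 1
= 720

720


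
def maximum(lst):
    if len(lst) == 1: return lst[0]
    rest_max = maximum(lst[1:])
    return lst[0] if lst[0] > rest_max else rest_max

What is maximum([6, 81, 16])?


maximum([6, 81, 16]): compare 6 with maximum([81, 16])
maximum([81, 16]): compare 81 with maximum([16])
maximum([16]) = 16  (base case)
Compare 81 with 16 -> 81
Compare 6 with 81 -> 81

81


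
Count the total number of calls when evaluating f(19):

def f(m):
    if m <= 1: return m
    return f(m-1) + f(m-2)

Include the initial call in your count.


Let C(n) = total calls for f(n)
C(0) = 1, C(1) = 1
C(2) = 1 + C(1) + C(0) = 1 + 1 + 1 = 3
C(3) = 1 + C(2) + C(1) = 1 + 3 + 1 = 5
C(4) = 1 + C(3) + C(2) = 1 + 5 + 3 = 9
C(5) = 1 + C(4) + C(3) = 1 + 9 + 5 = 15
C(6) = 1 + C(5) + C(4) = 1 + 15 + 9 = 25
C(7) = 1 + C(6) + C(5) = 1 + 25 + 15 = 41
C(8) = 1 + C(7) + C(6) = 1 + 41 + 25 = 67
C(9) = 1 + C(8) + C(7) = 1 + 67 + 41 = 109
C(10) = 1 + C(9) + C(8) = 1 + 109 + 67 = 177
C(11) = 1 + C(10) + C(9) = 1 + 177 + 109 = 287
C(12) = 1 + C(11) + C(10) = 1 + 287 + 177 = 465
C(13) = 1 + C(12) + C(11) = 1 + 465 + 287 = 753
C(14) = 1 + C(13) + C(12) = 1 + 753 + 465 = 1219
C(15) = 1 + C(14) + C(13) = 1 + 1219 + 753 = 1973
C(16) = 1 + C(15) + C(14) = 1 + 1973 + 1219 = 3193
C(17) = 1 + C(16) + C(15) = 1 + 3193 + 1973 = 5167
C(18) = 1 + C(17) + C(16) = 1 + 5167 + 3193 = 8361
C(19) = 1 + C(18) + C(17) = 1 + 8361 + 5167 = 13529

13529


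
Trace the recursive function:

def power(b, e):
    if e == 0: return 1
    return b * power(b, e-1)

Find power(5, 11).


power(5, 11)
= 5 * power(5, 10)
= 5 * 5 * power(5, 9)
= 5 * 5 * 5 * power(5, 8)
= 5 * 5 * 5 * 5 * power(5, 7)
= 5 * 5 * 5 * 5 * 5 * power(5, 6)
= 5 * 5 * 5 * 5 * 5 * 5 * power(5, 5)
= 5 * 5 * 5 * 5 * 5 * 5 * 5 * power(5, 4)
= 5 * 5 * 5 * 5 * 5 * 5 * 5 * 5 * power(5, 3)
= 5 * 5 * 5 * 5 * 5 * 5 * 5 * 5 * 5 * power(5, 2)
= 5 * 5 * 5 * 5 * 5 * 5 * 5 * 5 * 5 * 5 * power(5, 1)
= 5 * 5 * 5 * 5 * 5 * 5 * 5 * 5 * 5 * 5 * 5 * power(5, 0)
= 5 * 5 * 5 * 5 * 5 * 5 * 5 * 5 * 5 * 5 * 5 * 1
= 48828125

48828125


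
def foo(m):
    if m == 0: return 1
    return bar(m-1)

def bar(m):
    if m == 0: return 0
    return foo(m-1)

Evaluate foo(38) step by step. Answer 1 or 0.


foo(38) = bar(37)
bar(37) = foo(36)
foo(36) = bar(35)
bar(35) = foo(34)
foo(34) = bar(33)
bar(33) = foo(32)
foo(32) = bar(31)
bar(31) = foo(30)
foo(30) = bar(29)
bar(29) = foo(28)
foo(28) = bar(27)
bar(27) = foo(26)
foo(26) = bar(25)
bar(25) = foo(24)
foo(24) = bar(23)
bar(23) = foo(22)
foo(22) = bar(21)
bar(21) = foo(20)
foo(20) = bar(19)
bar(19) = foo(18)
foo(18) = bar(17)
bar(17) = foo(16)
foo(16) = bar(15)
bar(15) = foo(14)
foo(14) = bar(13)
bar(13) = foo(12)
foo(12) = bar(11)
bar(11) = foo(10)
foo(10) = bar(9)
bar(9) = foo(8)
foo(8) = bar(7)
bar(7) = foo(6)
foo(6) = bar(5)
bar(5) = foo(4)
foo(4) = bar(3)
bar(3) = foo(2)
foo(2) = bar(1)
bar(1) = foo(0)
foo(0) = 1  (base case)
Result: 1

1


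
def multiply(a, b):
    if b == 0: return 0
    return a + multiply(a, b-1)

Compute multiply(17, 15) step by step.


multiply(17, 15) = 17 + multiply(17, 14)
multiply(17, 14) = 17 + multiply(17, 13)
multiply(17, 13) = 17 + multiply(17, 12)
multiply(17, 12) = 17 + multiply(17, 11)
multiply(17, 11) = 17 + multiply(17, 10)
multiply(17, 10) = 17 + multiply(17, 9)
multiply(17, 9) = 17 + multiply(17, 8)
multiply(17, 8) = 17 + multiply(17, 7)
multiply(17, 7) = 17 + multiply(17, 6)
multiply(17, 6) = 17 + multiply(17, 5)
multiply(17, 5) = 17 + multiply(17, 4)
multiply(17, 4) = 17 + multiply(17, 3)
multiply(17, 3) = 17 + multiply(17, 2)
multiply(17, 2) = 17 + multiply(17, 1)
multiply(17, 1) = 17 + multiply(17, 0)
multiply(17, 0) = 0  (base case)
Total: 17 + 17 + 17 + 17 + 17 + 17 + 17 + 17 + 17 + 17 + 17 + 17 + 17 + 17 + 17 + 0 = 255

255


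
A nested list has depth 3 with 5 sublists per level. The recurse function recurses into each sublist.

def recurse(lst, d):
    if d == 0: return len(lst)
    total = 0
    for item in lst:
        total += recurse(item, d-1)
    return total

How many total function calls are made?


At depth 0 (root): 1 call
At depth 1: each of 1 parents calls recurse on 5 children = 5 calls
At depth 2: each of 5 parents calls recurse on 5 children = 25 calls
At depth 3: each of 25 parents calls recurse on 5 children = 125 calls
Total: 1 + 5 + 25 + 125 = 156

156


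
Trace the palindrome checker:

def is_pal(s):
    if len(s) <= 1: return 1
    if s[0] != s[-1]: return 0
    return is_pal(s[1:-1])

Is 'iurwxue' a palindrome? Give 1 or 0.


is_pal('iurwxue'): s[0]='i' != s[-1]='e' -> return 0
Result: 0 (not a palindrome)

0


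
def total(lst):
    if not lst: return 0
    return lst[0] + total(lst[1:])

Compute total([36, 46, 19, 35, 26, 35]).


total([36, 46, 19, 35, 26, 35]) = 36 + total([46, 19, 35, 26, 35])
total([46, 19, 35, 26, 35]) = 46 + total([19, 35, 26, 35])
total([19, 35, 26, 35]) = 19 + total([35, 26, 35])
total([35, 26, 35]) = 35 + total([26, 35])
total([26, 35]) = 26 + total([35])
total([35]) = 35 + total([])
total([]) = 0  (base case)
Total: 36 + 46 + 19 + 35 + 26 + 35 + 0 = 197

197


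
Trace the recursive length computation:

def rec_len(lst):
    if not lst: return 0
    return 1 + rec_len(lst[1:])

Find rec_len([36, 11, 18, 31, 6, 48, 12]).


rec_len([36, 11, 18, 31, 6, 48, 12]) = 1 + rec_len([11, 18, 31, 6, 48, 12])
rec_len([11, 18, 31, 6, 48, 12]) = 1 + rec_len([18, 31, 6, 48, 12])
rec_len([18, 31, 6, 48, 12]) = 1 + rec_len([31, 6, 48, 12])
rec_len([31, 6, 48, 12]) = 1 + rec_len([6, 48, 12])
rec_len([6, 48, 12]) = 1 + rec_len([48, 12])
rec_len([48, 12]) = 1 + rec_len([12])
rec_len([12]) = 1 + rec_len([])
rec_len([]) = 0  (base case)
Unwinding: 1 + 1 + 1 + 1 + 1 + 1 + 1 + 0 = 7

7


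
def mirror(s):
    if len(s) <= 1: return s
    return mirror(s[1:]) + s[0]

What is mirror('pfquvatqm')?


mirror('pfquvatqm') = mirror('fquvatqm') + 'p'
mirror('fquvatqm') = mirror('quvatqm') + 'f'
mirror('quvatqm') = mirror('uvatqm') + 'q'
mirror('uvatqm') = mirror('vatqm') + 'u'
mirror('vatqm') = mirror('atqm') + 'v'
mirror('atqm') = mirror('tqm') + 'a'
mirror('tqm') = mirror('qm') + 't'
mirror('qm') = mirror('m') + 'q'
mirror('m') = 'm'  (base case)
Concatenating: 'm' + 'q' + 't' + 'a' + 'v' + 'u' + 'q' + 'f' + 'p' = 'mqtavuqfp'

mqtavuqfp


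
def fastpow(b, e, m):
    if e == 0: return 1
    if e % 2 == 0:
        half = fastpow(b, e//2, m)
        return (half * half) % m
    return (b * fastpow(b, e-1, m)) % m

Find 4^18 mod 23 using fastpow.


fastpow(4, 18, 23): e is even, compute fastpow(4, 9, 23)
  fastpow(4, 9, 23): e is odd, compute fastpow(4, 8, 23)
    fastpow(4, 8, 23): e is even, compute fastpow(4, 4, 23)
      fastpow(4, 4, 23): e is even, compute fastpow(4, 2, 23)
        fastpow(4, 2, 23): e is even, compute fastpow(4, 1, 23)
          fastpow(4, 1, 23): e is odd, compute fastpow(4, 0, 23)
          fastpow(4, 0, 23) = 1
          (4 * 1) % 23 = 4
        half=4, (4*4) % 23 = 16
      half=16, (16*16) % 23 = 3
    half=3, (3*3) % 23 = 9
  (4 * 9) % 23 = 13
half=13, (13*13) % 23 = 8

8


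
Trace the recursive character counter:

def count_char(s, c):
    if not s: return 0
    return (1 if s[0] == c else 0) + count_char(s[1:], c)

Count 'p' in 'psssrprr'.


s[0]='p' == 'p' -> 1
s[0]='s' != 'p' -> 0
s[0]='s' != 'p' -> 0
s[0]='s' != 'p' -> 0
s[0]='r' != 'p' -> 0
s[0]='p' == 'p' -> 1
s[0]='r' != 'p' -> 0
s[0]='r' != 'p' -> 0
Sum: 1 + 0 + 0 + 0 + 0 + 1 + 0 + 0 = 2

2


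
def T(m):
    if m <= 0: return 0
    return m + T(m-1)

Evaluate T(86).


T(86)
= 86 + 85 + 84 + 83 + 82 + 81 + 80 + 79 + 78 + 77 + 76 + 75 + 74 + 73 + 72 + 71 + 70 + 69 + 68 + 67 + 66 + 65 + 64 + 63 + 62 + 61 + 60 + 59 + 58 + 57 + 56 + 55 + 54 + 53 + 52 + 51 + 50 + 49 + 48 + 47 + 46 + 45 + 44 + 43 + 42 + 41 + 40 + 39 + 38 + 37 + 36 + 35 + 34 + 33 + 32 + 31 + 30 + 29 + 28 + 27 + 26 + 25 + 24 + 23 + 22 + 21 + 20 + 19 + 18 + 17 + 16 + 15 + 14 + 13 + 12 + 11 + 10 + 9 + 8 + 7 + 6 + 5 + 4 + 3 + 2 + 1 + T(0)
= 86 + 85 + 84 + 83 + 82 + 81 + 80 + 79 + 78 + 77 + 76 + 75 + 74 + 73 + 72 + 71 + 70 + 69 + 68 + 67 + 66 + 65 + 64 + 63 + 62 + 61 + 60 + 59 + 58 + 57 + 56 + 55 + 54 + 53 + 52 + 51 + 50 + 49 + 48 + 47 + 46 + 45 + 44 + 43 + 42 + 41 + 40 + 39 + 38 + 37 + 36 + 35 + 34 + 33 + 32 + 31 + 30 + 29 + 28 + 27 + 26 + 25 + 24 + 23 + 22 + 21 + 20 + 19 + 18 + 17 + 16 + 15 + 14 + 13 + 12 + 11 + 10 + 9 + 8 + 7 + 6 + 5 + 4 + 3 + 2 + 1 + 0
= 3741

3741


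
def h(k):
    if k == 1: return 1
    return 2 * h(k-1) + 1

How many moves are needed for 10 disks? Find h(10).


h(10) = 2 * h(9) + 1
h(9) = 2 * h(8) + 1
h(8) = 2 * h(7) + 1
h(7) = 2 * h(6) + 1
h(6) = 2 * h(5) + 1
h(5) = 2 * h(4) + 1
h(4) = 2 * h(3) + 1
h(3) = 2 * h(2) + 1
h(2) = 2 * h(1) + 1
h(1) = 1  (base case)
h(2) = 2 * 1 + 1 = 3
h(3) = 2 * 3 + 1 = 7
h(4) = 2 * 7 + 1 = 15
h(5) = 2 * 15 + 1 = 31
h(6) = 2 * 31 + 1 = 63
h(7) = 2 * 63 + 1 = 127
h(8) = 2 * 127 + 1 = 255
h(9) = 2 * 255 + 1 = 511
h(10) = 2 * 511 + 1 = 1023

1023


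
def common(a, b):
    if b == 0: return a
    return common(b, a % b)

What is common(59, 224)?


common(59, 224) = common(224, 59)
common(224, 59) = common(59, 47)
common(59, 47) = common(47, 12)
common(47, 12) = common(12, 11)
common(12, 11) = common(11, 1)
common(11, 1) = common(1, 0)
common(1, 0) = 1  (base case)

1


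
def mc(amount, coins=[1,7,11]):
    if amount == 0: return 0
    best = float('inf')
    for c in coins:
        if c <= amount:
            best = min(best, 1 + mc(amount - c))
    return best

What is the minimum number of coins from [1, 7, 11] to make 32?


Building up with DP:
mc(0) = 0
mc(1) = min(1+mc(0)=1+0=1) = 1
mc(2) = min(1+mc(1)=1+1=2) = 2
mc(3) = min(1+mc(2)=1+2=3) = 3
mc(4) = min(1+mc(3)=1+3=4) = 4
mc(5) = min(1+mc(4)=1+4=5) = 5
mc(6) = min(1+mc(5)=1+5=6) = 6
mc(7) = min(1+mc(6)=1+6=7, 1+mc(0)=1+0=1) = 1
mc(8) = min(1+mc(7)=1+1=2, 1+mc(1)=1+1=2) = 2
mc(9) = min(1+mc(8)=1+2=3, 1+mc(2)=1+2=3) = 3
mc(10) = min(1+mc(9)=1+3=4, 1+mc(3)=1+3=4) = 4
mc(11) = min(1+mc(10)=1+4=5, 1+mc(4)=1+4=5, 1+mc(0)=1+0=1) = 1
mc(12) = min(1+mc(11)=1+1=2, 1+mc(5)=1+5=6, 1+mc(1)=1+1=2) = 2
mc(13) = min(1+mc(12)=1+2=3, 1+mc(6)=1+6=7, 1+mc(2)=1+2=3) = 3
mc(14) = min(1+mc(13)=1+3=4, 1+mc(7)=1+1=2, 1+mc(3)=1+3=4) = 2
mc(15) = min(1+mc(14)=1+2=3, 1+mc(8)=1+2=3, 1+mc(4)=1+4=5) = 3
mc(16) = min(1+mc(15)=1+3=4, 1+mc(9)=1+3=4, 1+mc(5)=1+5=6) = 4
mc(17) = min(1+mc(16)=1+4=5, 1+mc(10)=1+4=5, 1+mc(6)=1+6=7) = 5
mc(18) = min(1+mc(17)=1+5=6, 1+mc(11)=1+1=2, 1+mc(7)=1+1=2) = 2
mc(19) = min(1+mc(18)=1+2=3, 1+mc(12)=1+2=3, 1+mc(8)=1+2=3) = 3
mc(20) = min(1+mc(19)=1+3=4, 1+mc(13)=1+3=4, 1+mc(9)=1+3=4) = 4
mc(21) = min(1+mc(20)=1+4=5, 1+mc(14)=1+2=3, 1+mc(10)=1+4=5) = 3
mc(22) = min(1+mc(21)=1+3=4, 1+mc(15)=1+3=4, 1+mc(11)=1+1=2) = 2
mc(23) = min(1+mc(22)=1+2=3, 1+mc(16)=1+4=5, 1+mc(12)=1+2=3) = 3
mc(24) = min(1+mc(23)=1+3=4, 1+mc(17)=1+5=6, 1+mc(13)=1+3=4) = 4
mc(25) = min(1+mc(24)=1+4=5, 1+mc(18)=1+2=3, 1+mc(14)=1+2=3) = 3
mc(26) = min(1+mc(25)=1+3=4, 1+mc(19)=1+3=4, 1+mc(15)=1+3=4) = 4
mc(27) = min(1+mc(26)=1+4=5, 1+mc(20)=1+4=5, 1+mc(16)=1+4=5) = 5
mc(28) = min(1+mc(27)=1+5=6, 1+mc(21)=1+3=4, 1+mc(17)=1+5=6) = 4
mc(29) = min(1+mc(28)=1+4=5, 1+mc(22)=1+2=3, 1+mc(18)=1+2=3) = 3
mc(30) = min(1+mc(29)=1+3=4, 1+mc(23)=1+3=4, 1+mc(19)=1+3=4) = 4
mc(31) = min(1+mc(30)=1+4=5, 1+mc(24)=1+4=5, 1+mc(20)=1+4=5) = 5
mc(32) = min(1+mc(31)=1+5=6, 1+mc(25)=1+3=4, 1+mc(21)=1+3=4) = 4

4


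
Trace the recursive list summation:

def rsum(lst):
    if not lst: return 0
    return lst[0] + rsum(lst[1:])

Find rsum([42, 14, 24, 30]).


rsum([42, 14, 24, 30]) = 42 + rsum([14, 24, 30])
rsum([14, 24, 30]) = 14 + rsum([24, 30])
rsum([24, 30]) = 24 + rsum([30])
rsum([30]) = 30 + rsum([])
rsum([]) = 0  (base case)
Total: 42 + 14 + 24 + 30 + 0 = 110

110


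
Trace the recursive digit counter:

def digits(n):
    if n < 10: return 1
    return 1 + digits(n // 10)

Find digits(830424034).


digits(830424034) = 1 + digits(83042403)
digits(83042403) = 1 + digits(8304240)
digits(8304240) = 1 + digits(830424)
digits(830424) = 1 + digits(83042)
digits(83042) = 1 + digits(8304)
digits(8304) = 1 + digits(830)
digits(830) = 1 + digits(83)
digits(83) = 1 + digits(8)
digits(8) = 1  (base case: 8 < 10)
Unwinding: 1 + 1 + 1 + 1 + 1 + 1 + 1 + 1 + 1 = 9

9


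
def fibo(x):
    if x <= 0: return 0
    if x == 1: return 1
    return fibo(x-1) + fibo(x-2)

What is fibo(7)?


Computing fibo(7) bottom-up:
fibo(0) = 0
fibo(1) = 1
fibo(2) = fibo(1) + fibo(0) = 1 + 0 = 1
fibo(3) = fibo(2) + fibo(1) = 1 + 1 = 2
fibo(4) = fibo(3) + fibo(2) = 2 + 1 = 3
fibo(5) = fibo(4) + fibo(3) = 3 + 2 = 5
fibo(6) = fibo(5) + fibo(4) = 5 + 3 = 8
fibo(7) = fibo(6) + fibo(5) = 8 + 5 = 13

13


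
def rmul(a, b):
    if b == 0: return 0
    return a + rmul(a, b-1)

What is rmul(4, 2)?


rmul(4, 2) = 4 + rmul(4, 1)
rmul(4, 1) = 4 + rmul(4, 0)
rmul(4, 0) = 0  (base case)
Total: 4 + 4 + 0 = 8

8


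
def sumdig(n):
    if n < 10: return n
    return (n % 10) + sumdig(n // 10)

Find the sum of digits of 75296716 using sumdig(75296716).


sumdig(75296716) = 6 + sumdig(7529671)
sumdig(7529671) = 1 + sumdig(752967)
sumdig(752967) = 7 + sumdig(75296)
sumdig(75296) = 6 + sumdig(7529)
sumdig(7529) = 9 + sumdig(752)
sumdig(752) = 2 + sumdig(75)
sumdig(75) = 5 + sumdig(7)
sumdig(7) = 7  (base case)
Total: 6 + 1 + 7 + 6 + 9 + 2 + 5 + 7 = 43

43


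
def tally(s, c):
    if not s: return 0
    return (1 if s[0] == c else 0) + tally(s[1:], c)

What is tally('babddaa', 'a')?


s[0]='b' != 'a' -> 0
s[0]='a' == 'a' -> 1
s[0]='b' != 'a' -> 0
s[0]='d' != 'a' -> 0
s[0]='d' != 'a' -> 0
s[0]='a' == 'a' -> 1
s[0]='a' == 'a' -> 1
Sum: 0 + 1 + 0 + 0 + 0 + 1 + 1 = 3

3


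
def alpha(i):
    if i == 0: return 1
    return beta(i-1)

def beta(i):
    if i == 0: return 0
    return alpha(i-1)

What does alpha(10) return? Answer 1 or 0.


alpha(10) = beta(9)
beta(9) = alpha(8)
alpha(8) = beta(7)
beta(7) = alpha(6)
alpha(6) = beta(5)
beta(5) = alpha(4)
alpha(4) = beta(3)
beta(3) = alpha(2)
alpha(2) = beta(1)
beta(1) = alpha(0)
alpha(0) = 1  (base case)
Result: 1

1


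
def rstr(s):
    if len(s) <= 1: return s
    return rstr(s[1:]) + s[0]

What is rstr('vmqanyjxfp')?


rstr('vmqanyjxfp') = rstr('mqanyjxfp') + 'v'
rstr('mqanyjxfp') = rstr('qanyjxfp') + 'm'
rstr('qanyjxfp') = rstr('anyjxfp') + 'q'
rstr('anyjxfp') = rstr('nyjxfp') + 'a'
rstr('nyjxfp') = rstr('yjxfp') + 'n'
rstr('yjxfp') = rstr('jxfp') + 'y'
rstr('jxfp') = rstr('xfp') + 'j'
rstr('xfp') = rstr('fp') + 'x'
rstr('fp') = rstr('p') + 'f'
rstr('p') = 'p'  (base case)
Concatenating: 'p' + 'f' + 'x' + 'j' + 'y' + 'n' + 'a' + 'q' + 'm' + 'v' = 'pfxjynaqmv'

pfxjynaqmv


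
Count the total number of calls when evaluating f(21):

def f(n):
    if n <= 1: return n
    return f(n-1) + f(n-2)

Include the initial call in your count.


Let C(n) = total calls for f(n)
C(0) = 1, C(1) = 1
C(2) = 1 + C(1) + C(0) = 1 + 1 + 1 = 3
C(3) = 1 + C(2) + C(1) = 1 + 3 + 1 = 5
C(4) = 1 + C(3) + C(2) = 1 + 5 + 3 = 9
C(5) = 1 + C(4) + C(3) = 1 + 9 + 5 = 15
C(6) = 1 + C(5) + C(4) = 1 + 15 + 9 = 25
C(7) = 1 + C(6) + C(5) = 1 + 25 + 15 = 41
C(8) = 1 + C(7) + C(6) = 1 + 41 + 25 = 67
C(9) = 1 + C(8) + C(7) = 1 + 67 + 41 = 109
C(10) = 1 + C(9) + C(8) = 1 + 109 + 67 = 177
C(11) = 1 + C(10) + C(9) = 1 + 177 + 109 = 287
C(12) = 1 + C(11) + C(10) = 1 + 287 + 177 = 465
C(13) = 1 + C(12) + C(11) = 1 + 465 + 287 = 753
C(14) = 1 + C(13) + C(12) = 1 + 753 + 465 = 1219
C(15) = 1 + C(14) + C(13) = 1 + 1219 + 753 = 1973
C(16) = 1 + C(15) + C(14) = 1 + 1973 + 1219 = 3193
C(17) = 1 + C(16) + C(15) = 1 + 3193 + 1973 = 5167
C(18) = 1 + C(17) + C(16) = 1 + 5167 + 3193 = 8361
C(19) = 1 + C(18) + C(17) = 1 + 8361 + 5167 = 13529
C(20) = 1 + C(19) + C(18) = 1 + 13529 + 8361 = 21891
C(21) = 1 + C(20) + C(19) = 1 + 21891 + 13529 = 35421

35421


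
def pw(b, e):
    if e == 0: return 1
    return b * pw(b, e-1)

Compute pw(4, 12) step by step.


pw(4, 12)
= 4 * pw(4, 11)
= 4 * 4 * pw(4, 10)
= 4 * 4 * 4 * pw(4, 9)
= 4 * 4 * 4 * 4 * pw(4, 8)
= 4 * 4 * 4 * 4 * 4 * pw(4, 7)
= 4 * 4 * 4 * 4 * 4 * 4 * pw(4, 6)
= 4 * 4 * 4 * 4 * 4 * 4 * 4 * pw(4, 5)
= 4 * 4 * 4 * 4 * 4 * 4 * 4 * 4 * pw(4, 4)
= 4 * 4 * 4 * 4 * 4 * 4 * 4 * 4 * 4 * pw(4, 3)
= 4 * 4 * 4 * 4 * 4 * 4 * 4 * 4 * 4 * 4 * pw(4, 2)
= 4 * 4 * 4 * 4 * 4 * 4 * 4 * 4 * 4 * 4 * 4 * pw(4, 1)
= 4 * 4 * 4 * 4 * 4 * 4 * 4 * 4 * 4 * 4 * 4 * 4 * pw(4, 0)
= 4 * 4 * 4 * 4 * 4 * 4 * 4 * 4 * 4 * 4 * 4 * 4 * 1
= 16777216

16777216


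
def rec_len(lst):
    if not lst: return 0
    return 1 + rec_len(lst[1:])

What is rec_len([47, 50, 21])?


rec_len([47, 50, 21]) = 1 + rec_len([50, 21])
rec_len([50, 21]) = 1 + rec_len([21])
rec_len([21]) = 1 + rec_len([])
rec_len([]) = 0  (base case)
Unwinding: 1 + 1 + 1 + 0 = 3

3


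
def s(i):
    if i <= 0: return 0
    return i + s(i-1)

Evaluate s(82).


s(82)
= 82 + 81 + 80 + 79 + 78 + 77 + 76 + 75 + 74 + 73 + 72 + 71 + 70 + 69 + 68 + 67 + 66 + 65 + 64 + 63 + 62 + 61 + 60 + 59 + 58 + 57 + 56 + 55 + 54 + 53 + 52 + 51 + 50 + 49 + 48 + 47 + 46 + 45 + 44 + 43 + 42 + 41 + 40 + 39 + 38 + 37 + 36 + 35 + 34 + 33 + 32 + 31 + 30 + 29 + 28 + 27 + 26 + 25 + 24 + 23 + 22 + 21 + 20 + 19 + 18 + 17 + 16 + 15 + 14 + 13 + 12 + 11 + 10 + 9 + 8 + 7 + 6 + 5 + 4 + 3 + 2 + 1 + s(0)
= 82 + 81 + 80 + 79 + 78 + 77 + 76 + 75 + 74 + 73 + 72 + 71 + 70 + 69 + 68 + 67 + 66 + 65 + 64 + 63 + 62 + 61 + 60 + 59 + 58 + 57 + 56 + 55 + 54 + 53 + 52 + 51 + 50 + 49 + 48 + 47 + 46 + 45 + 44 + 43 + 42 + 41 + 40 + 39 + 38 + 37 + 36 + 35 + 34 + 33 + 32 + 31 + 30 + 29 + 28 + 27 + 26 + 25 + 24 + 23 + 22 + 21 + 20 + 19 + 18 + 17 + 16 + 15 + 14 + 13 + 12 + 11 + 10 + 9 + 8 + 7 + 6 + 5 + 4 + 3 + 2 + 1 + 0
= 3403

3403
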